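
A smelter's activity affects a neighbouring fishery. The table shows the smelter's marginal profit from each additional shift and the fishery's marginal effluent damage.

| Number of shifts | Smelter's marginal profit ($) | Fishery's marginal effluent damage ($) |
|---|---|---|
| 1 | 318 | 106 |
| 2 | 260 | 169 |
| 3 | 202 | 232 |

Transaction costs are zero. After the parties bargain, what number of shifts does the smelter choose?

2

Bargaining reaches the level where marginal profit last exceeds marginal effluent damage.
That holds through level 2 (260 ≥ 169) but not at 3 (202 < 232).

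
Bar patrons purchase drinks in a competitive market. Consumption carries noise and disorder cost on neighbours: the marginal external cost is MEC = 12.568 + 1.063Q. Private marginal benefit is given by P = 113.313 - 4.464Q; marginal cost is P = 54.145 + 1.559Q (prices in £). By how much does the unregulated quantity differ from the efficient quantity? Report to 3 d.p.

Market equilibrium (private): 54.145 + 1.559Q = 113.313 - 4.464Q → Q_m = 9.8237.
Social marginal benefit = demand − MEC = 100.745 - 5.527Q.
Set SMB = MC: 100.745 - 5.527Q = 54.145 + 1.559Q → Q* = 6.5763.
Gap = |9.8237 − 6.5763| = 3.2474.

3.247 units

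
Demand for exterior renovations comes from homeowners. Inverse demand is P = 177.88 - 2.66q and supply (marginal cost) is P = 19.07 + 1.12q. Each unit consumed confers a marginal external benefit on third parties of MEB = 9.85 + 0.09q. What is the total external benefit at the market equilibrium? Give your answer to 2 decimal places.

493.26

Market equilibrium (private): 19.07 + 1.12q = 177.88 - 2.66q → q_m = 42.0132.
Total external benefit = ∫₀^{q_m} (9.85 + 0.09q) dq = 9.85×42.0132 + ½×0.09×42.0132² = 493.2599.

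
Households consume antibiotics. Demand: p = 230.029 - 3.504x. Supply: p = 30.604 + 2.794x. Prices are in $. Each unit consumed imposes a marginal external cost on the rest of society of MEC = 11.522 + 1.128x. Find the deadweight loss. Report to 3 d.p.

DWL = $150.256

Market equilibrium (private): 30.604 + 2.794x = 230.029 - 3.504x → x_m = 31.6648.
Social marginal benefit = demand − MEC = 218.507 - 4.632x.
Set SMB = MC: 218.507 - 4.632x = 30.604 + 2.794x → x* = 25.3034.
Height of the DWL triangle at x_m is MC(x_m) − SMB(x_m) = MEC(x_m) = 47.2399.
DWL = ½ × 6.3614 × 47.2399 = 150.2559.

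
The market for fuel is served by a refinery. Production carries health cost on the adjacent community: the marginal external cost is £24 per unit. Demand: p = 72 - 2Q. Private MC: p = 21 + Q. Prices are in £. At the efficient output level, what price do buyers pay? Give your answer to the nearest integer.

P = £54

Social marginal cost = private MC + MEC = 45 + Q.
Set SMC = demand: 45 + Q = 72 - 2Q → Q* = 9.0000.
Consumer price on the demand curve at Q*: 72 − 2×9.0000 = 54.0000.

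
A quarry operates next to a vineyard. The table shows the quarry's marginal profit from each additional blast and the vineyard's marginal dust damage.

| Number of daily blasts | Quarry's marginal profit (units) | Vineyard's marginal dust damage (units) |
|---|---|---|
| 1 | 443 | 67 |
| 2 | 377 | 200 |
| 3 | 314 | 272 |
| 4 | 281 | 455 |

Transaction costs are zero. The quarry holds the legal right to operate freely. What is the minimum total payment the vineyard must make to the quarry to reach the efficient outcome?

281

Left alone the quarry would choose level 4 (marginal profit stays positive).
Efficient level: k* = 3 (marginal profit ≥ marginal dust damage through 3).
The vineyard must at least cover the quarry's forgone profit from cutting 4→3: 281 = 281.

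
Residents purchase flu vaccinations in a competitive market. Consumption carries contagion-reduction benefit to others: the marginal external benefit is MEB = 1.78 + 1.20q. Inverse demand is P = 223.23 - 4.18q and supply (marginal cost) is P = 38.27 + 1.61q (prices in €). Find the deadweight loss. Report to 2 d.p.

DWL = €175.28

Market equilibrium (private): 38.27 + 1.61q = 223.23 - 4.18q → q_m = 31.9447.
Social marginal benefit = demand + MEB = 225.01 - 2.98q.
Set SMB = MC: 225.01 - 2.98q = 38.27 + 1.61q → q* = 40.6841.
Height of the DWL triangle at q_m is SMB(q_m) − MC(q_m) = MEB(q_m) = 40.1137.
DWL = ½ × 8.7394 × 40.1137 = 175.2848.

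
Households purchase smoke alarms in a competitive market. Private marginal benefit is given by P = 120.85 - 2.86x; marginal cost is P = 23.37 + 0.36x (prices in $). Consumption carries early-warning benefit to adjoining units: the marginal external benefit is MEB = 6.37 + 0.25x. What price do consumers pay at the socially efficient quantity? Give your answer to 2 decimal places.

P = $20.85

Social marginal benefit = demand + MEB = 127.22 - 2.61x.
Set SMB = MC: 127.22 - 2.61x = 23.37 + 0.36x → x* = 34.9663.
Consumer price on the demand curve at x*: 120.85 − 2.86×34.9663 = 20.8464.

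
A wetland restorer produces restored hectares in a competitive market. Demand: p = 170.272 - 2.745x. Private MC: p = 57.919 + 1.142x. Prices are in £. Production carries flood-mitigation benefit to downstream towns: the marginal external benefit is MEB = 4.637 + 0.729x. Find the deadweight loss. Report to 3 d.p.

Market equilibrium (private): 57.919 + 1.142x = 170.272 - 2.745x → x_m = 28.9048.
Social marginal cost = private MC − MEB = 53.282 + 0.413x.
Set SMC = demand: 53.282 + 0.413x = 170.272 - 2.745x → x* = 37.0456.
Height of the DWL triangle at x_m is demand(x_m) − SMC(x_m) = MEB(x_m) = 25.7086.
DWL = ½ × 8.1408 × 25.7086 = 104.6443.

DWL = £104.644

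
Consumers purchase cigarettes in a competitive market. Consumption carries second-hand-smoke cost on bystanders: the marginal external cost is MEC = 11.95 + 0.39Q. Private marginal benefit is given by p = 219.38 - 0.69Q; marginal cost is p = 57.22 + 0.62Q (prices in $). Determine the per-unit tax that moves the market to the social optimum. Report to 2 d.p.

tax = $46.41 per unit

Social marginal benefit = demand − MEC = 207.43 - 1.08Q.
Set SMB = MC: 207.43 - 1.08Q = 57.22 + 0.62Q → Q* = 88.3588.
The Pigouvian tax equals MEC at Q*: 11.95 + 0.39×88.3588 = 46.4099.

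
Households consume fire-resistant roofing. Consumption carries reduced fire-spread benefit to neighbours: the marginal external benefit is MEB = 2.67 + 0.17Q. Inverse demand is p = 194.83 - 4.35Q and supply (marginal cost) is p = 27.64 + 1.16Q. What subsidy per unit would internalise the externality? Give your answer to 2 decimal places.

subsidy = 8.08 per unit

Social marginal benefit = demand + MEB = 197.50 - 4.18Q.
Set SMB = MC: 197.50 - 4.18Q = 27.64 + 1.16Q → Q* = 31.8090.
The Pigouvian subsidy equals MEB at Q*: 2.67 + 0.17×31.8090 = 8.0775.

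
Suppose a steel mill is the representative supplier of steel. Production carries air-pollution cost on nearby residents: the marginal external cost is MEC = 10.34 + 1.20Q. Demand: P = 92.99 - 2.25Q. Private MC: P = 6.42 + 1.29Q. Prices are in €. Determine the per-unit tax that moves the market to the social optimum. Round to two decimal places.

Social marginal cost = private MC + MEC = 16.76 + 2.49Q.
Set SMC = demand: 16.76 + 2.49Q = 92.99 - 2.25Q → Q* = 16.0823.
The Pigouvian tax equals MEC at Q*: 10.34 + 1.20×16.0823 = 29.6388.

tax = €29.64 per unit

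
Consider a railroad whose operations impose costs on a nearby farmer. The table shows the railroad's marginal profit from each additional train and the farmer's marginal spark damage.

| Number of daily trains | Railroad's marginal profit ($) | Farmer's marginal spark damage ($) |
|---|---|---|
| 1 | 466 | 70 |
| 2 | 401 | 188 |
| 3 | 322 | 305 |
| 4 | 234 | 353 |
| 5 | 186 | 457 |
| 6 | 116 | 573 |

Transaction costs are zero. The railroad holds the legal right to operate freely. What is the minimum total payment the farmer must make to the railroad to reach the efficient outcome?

$536

Left alone the railroad would choose level 6 (marginal profit stays positive).
Efficient level: k* = 3 (marginal profit ≥ marginal spark damage through 3).
The farmer must at least cover the railroad's forgone profit from cutting 6→3: 234 + 186 + 116 = 536.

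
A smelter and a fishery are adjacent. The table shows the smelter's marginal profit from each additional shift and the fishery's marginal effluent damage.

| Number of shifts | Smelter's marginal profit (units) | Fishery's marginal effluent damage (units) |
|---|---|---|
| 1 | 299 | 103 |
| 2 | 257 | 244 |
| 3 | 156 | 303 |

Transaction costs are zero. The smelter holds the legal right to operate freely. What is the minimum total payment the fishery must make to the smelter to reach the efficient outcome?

156

Left alone the smelter would choose level 3 (marginal profit stays positive).
Efficient level: k* = 2 (marginal profit ≥ marginal effluent damage through 2).
The fishery must at least cover the smelter's forgone profit from cutting 3→2: 156 = 156.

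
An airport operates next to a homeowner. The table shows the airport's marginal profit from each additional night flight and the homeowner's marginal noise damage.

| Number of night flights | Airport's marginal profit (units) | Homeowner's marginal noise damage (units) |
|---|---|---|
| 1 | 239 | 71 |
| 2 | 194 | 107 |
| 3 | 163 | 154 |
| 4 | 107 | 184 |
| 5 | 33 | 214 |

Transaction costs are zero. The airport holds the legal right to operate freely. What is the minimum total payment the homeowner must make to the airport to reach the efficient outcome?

Left alone the airport would choose level 5 (marginal profit stays positive).
Efficient level: k* = 3 (marginal profit ≥ marginal noise damage through 3).
The homeowner must at least cover the airport's forgone profit from cutting 5→3: 107 + 33 = 140.

140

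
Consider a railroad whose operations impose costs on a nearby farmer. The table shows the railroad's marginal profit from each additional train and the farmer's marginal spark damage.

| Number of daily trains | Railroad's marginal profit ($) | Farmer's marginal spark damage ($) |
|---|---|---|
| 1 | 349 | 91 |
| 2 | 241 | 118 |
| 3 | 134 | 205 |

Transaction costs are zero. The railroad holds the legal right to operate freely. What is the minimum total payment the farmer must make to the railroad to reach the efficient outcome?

$134

Left alone the railroad would choose level 3 (marginal profit stays positive).
Efficient level: k* = 2 (marginal profit ≥ marginal spark damage through 2).
The farmer must at least cover the railroad's forgone profit from cutting 3→2: 134 = 134.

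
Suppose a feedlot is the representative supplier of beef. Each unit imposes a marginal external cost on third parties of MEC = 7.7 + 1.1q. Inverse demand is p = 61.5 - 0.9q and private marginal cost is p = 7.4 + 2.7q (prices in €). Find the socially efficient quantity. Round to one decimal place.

q* = 9.9

Social marginal cost = private MC + MEC = 15.1 + 3.8q.
Set SMC = demand: 15.1 + 3.8q = 61.5 - 0.9q → q* = 9.8723.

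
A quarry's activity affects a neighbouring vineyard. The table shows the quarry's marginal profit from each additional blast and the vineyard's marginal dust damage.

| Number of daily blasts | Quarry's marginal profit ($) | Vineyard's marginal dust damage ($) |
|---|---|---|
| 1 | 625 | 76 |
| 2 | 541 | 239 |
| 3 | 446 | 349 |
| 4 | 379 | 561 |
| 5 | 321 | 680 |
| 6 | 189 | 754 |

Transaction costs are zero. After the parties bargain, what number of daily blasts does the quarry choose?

3

Bargaining reaches the level where marginal profit last exceeds marginal dust damage.
That holds through level 3 (446 ≥ 349) but not at 4 (379 < 561).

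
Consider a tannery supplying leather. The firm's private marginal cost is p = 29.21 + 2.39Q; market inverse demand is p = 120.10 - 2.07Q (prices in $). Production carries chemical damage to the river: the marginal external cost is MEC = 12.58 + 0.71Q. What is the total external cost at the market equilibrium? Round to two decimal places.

$403.80

Market equilibrium (private): 29.21 + 2.39Q = 120.10 - 2.07Q → Q_m = 20.3789.
Total external cost = ∫₀^{Q_m} (12.58 + 0.71Q) dQ = 12.58×20.3789 + ½×0.71×20.3789² = 403.7979.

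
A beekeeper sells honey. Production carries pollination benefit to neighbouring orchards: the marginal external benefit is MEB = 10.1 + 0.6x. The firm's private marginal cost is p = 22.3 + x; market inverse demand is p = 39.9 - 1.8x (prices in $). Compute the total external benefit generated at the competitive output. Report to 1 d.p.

Market equilibrium (private): 22.3 + x = 39.9 - 1.8x → x_m = 6.2857.
Total external benefit = ∫₀^{x_m} (10.1 + 0.6x) dx = 10.1×6.2857 + ½×0.6×6.2857² = 75.3386.

$75.3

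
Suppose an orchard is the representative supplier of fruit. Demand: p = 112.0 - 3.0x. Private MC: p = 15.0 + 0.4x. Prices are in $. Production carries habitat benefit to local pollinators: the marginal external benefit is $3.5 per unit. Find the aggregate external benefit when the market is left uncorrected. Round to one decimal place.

Market equilibrium (private): 15.0 + 0.4x = 112.0 - 3.0x → x_m = 28.5294.
Total external benefit = MEB × x_m = 3.5 × 28.5294 = 99.8529.

$99.9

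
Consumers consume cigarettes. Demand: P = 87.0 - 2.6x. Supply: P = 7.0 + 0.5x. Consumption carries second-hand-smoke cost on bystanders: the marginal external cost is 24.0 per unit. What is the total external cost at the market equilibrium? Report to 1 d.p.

Market equilibrium (private): 7.0 + 0.5x = 87.0 - 2.6x → x_m = 25.8065.
Total external cost = MEC × x_m = 24.0 × 25.8065 = 619.3560.

619.4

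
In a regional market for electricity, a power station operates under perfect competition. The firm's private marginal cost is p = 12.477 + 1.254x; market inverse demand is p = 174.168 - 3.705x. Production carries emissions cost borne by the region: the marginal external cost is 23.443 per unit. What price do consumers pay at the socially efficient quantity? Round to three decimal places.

P = 70.879

Social marginal cost = private MC + MEC = 35.920 + 1.254x.
Set SMC = demand: 35.920 + 1.254x = 174.168 - 3.705x → x* = 27.8782.
Consumer price on the demand curve at x*: 174.168 − 3.705×27.8782 = 70.8793.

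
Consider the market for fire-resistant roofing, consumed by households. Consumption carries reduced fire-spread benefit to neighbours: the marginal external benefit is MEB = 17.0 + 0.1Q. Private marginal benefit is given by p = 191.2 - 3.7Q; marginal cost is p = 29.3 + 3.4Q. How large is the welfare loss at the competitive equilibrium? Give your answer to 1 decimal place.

DWL = 26.6

Market equilibrium (private): 29.3 + 3.4Q = 191.2 - 3.7Q → Q_m = 22.8028.
Social marginal benefit = demand + MEB = 208.2 - 3.6Q.
Set SMB = MC: 208.2 - 3.6Q = 29.3 + 3.4Q → Q* = 25.5571.
The loss is the area between SMB and MC from Q* to Q_m; with linear curves that's a triangle of height MEB(Q_m).
DWL = ½ × 2.7543 × 19.2803 = 26.5519.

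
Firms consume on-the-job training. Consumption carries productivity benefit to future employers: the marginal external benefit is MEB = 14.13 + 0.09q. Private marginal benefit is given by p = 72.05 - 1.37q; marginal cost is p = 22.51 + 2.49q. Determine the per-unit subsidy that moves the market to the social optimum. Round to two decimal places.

Social marginal benefit = demand + MEB = 86.18 - 1.28q.
Set SMB = MC: 86.18 - 1.28q = 22.51 + 2.49q → q* = 16.8886.
The Pigouvian subsidy equals MEB at q*: 14.13 + 0.09×16.8886 = 15.6500.

subsidy = 15.65 per unit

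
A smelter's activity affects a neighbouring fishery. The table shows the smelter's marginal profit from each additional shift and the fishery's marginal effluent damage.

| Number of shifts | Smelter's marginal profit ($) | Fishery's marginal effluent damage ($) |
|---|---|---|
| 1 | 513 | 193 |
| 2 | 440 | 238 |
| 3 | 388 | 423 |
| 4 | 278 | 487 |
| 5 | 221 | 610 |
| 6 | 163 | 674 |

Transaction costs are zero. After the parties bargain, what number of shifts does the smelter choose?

2

Bargaining reaches the level where marginal profit last exceeds marginal effluent damage.
That holds through level 2 (440 ≥ 238) but not at 3 (388 < 423).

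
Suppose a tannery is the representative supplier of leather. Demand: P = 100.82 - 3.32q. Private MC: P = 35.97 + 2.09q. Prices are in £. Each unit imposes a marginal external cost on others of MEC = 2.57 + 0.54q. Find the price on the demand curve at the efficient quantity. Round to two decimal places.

Social marginal cost = private MC + MEC = 38.54 + 2.63q.
Set SMC = demand: 38.54 + 2.63q = 100.82 - 3.32q → q* = 10.4672.
Consumer price on the demand curve at q*: 100.82 − 3.32×10.4672 = 66.0689.

P = £66.07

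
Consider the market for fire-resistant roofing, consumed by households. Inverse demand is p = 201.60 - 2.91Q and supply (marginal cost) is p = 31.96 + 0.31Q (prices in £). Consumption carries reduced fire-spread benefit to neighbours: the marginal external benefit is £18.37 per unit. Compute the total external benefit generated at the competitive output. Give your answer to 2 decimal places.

£967.79

Market equilibrium (private): 31.96 + 0.31Q = 201.60 - 2.91Q → Q_m = 52.6832.
Total external benefit = MEB × Q_m = 18.37 × 52.6832 = 967.7904.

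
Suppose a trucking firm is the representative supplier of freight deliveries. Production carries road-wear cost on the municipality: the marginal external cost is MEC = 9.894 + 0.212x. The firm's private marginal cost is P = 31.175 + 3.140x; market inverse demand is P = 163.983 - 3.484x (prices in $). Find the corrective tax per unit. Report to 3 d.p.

tax = $13.706 per unit

Social marginal cost = private MC + MEC = 41.069 + 3.352x.
Set SMC = demand: 41.069 + 3.352x = 163.983 - 3.484x → x* = 17.9804.
The Pigouvian tax equals MEC at x*: 9.894 + 0.212×17.9804 = 13.7058.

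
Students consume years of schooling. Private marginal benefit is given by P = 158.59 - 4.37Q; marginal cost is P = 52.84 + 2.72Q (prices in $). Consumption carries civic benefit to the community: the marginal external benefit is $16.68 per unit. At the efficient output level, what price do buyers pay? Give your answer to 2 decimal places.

P = $83.13

Social marginal benefit = demand + MEB = 175.27 - 4.37Q.
Set SMB = MC: 175.27 - 4.37Q = 52.84 + 2.72Q → Q* = 17.2680.
Consumer price on the demand curve at Q*: 158.59 − 4.37×17.2680 = 83.1288.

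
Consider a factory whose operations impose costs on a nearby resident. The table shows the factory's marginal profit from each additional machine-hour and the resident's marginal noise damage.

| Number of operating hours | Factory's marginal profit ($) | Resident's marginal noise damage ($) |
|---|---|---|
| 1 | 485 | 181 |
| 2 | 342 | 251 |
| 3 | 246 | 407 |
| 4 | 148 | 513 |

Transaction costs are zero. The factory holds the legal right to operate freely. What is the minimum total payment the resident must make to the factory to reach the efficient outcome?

Left alone the factory would choose level 4 (marginal profit stays positive).
Efficient level: k* = 2 (marginal profit ≥ marginal noise damage through 2).
The resident must at least cover the factory's forgone profit from cutting 4→2: 246 + 148 = 394.

$394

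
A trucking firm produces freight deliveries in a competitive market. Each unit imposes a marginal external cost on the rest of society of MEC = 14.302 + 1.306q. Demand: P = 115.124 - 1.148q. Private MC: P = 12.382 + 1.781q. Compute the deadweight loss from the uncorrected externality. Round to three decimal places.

DWL = 426.635

Market equilibrium (private): 12.382 + 1.781q = 115.124 - 1.148q → q_m = 35.0775.
Social marginal cost = private MC + MEC = 26.684 + 3.087q.
Set SMC = demand: 26.684 + 3.087q = 115.124 - 1.148q → q* = 20.8831.
The welfare-loss triangle has base |q_m − q*| and height MEC(q_m) (the vertical gap between SMC and demand is zero at q* and MEC at q_m).
DWL = ½ × 14.1944 × 60.1132 = 426.6354.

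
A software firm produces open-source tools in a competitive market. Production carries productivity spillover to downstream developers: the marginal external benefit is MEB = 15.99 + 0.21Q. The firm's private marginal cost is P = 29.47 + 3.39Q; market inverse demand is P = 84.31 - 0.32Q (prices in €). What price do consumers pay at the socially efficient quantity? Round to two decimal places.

P = €77.83

Social marginal cost = private MC − MEB = 13.48 + 3.18Q.
Set SMC = demand: 13.48 + 3.18Q = 84.31 - 0.32Q → Q* = 20.2371.
Consumer price on the demand curve at Q*: 84.31 − 0.32×20.2371 = 77.8341.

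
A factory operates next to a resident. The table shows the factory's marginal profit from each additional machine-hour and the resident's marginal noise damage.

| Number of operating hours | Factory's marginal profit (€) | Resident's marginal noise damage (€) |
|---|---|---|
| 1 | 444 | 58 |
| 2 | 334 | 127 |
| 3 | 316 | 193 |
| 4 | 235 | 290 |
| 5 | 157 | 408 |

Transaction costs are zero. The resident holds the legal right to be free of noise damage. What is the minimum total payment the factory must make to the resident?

Efficient level: marginal profit ≥ marginal noise damage through level 3, so k* = 3.
With the resident holding the right, the factory must at least compensate total damage at k*: 58 + 127 + 193 = 378.

€378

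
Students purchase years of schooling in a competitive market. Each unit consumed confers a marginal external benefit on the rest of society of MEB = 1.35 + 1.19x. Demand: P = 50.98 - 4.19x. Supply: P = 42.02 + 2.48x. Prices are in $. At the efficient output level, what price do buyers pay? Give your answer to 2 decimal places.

Social marginal benefit = demand + MEB = 52.33 - 3.00x.
Set SMB = MC: 52.33 - 3.00x = 42.02 + 2.48x → x* = 1.8814.
Consumer price on the demand curve at x*: 50.98 − 4.19×1.8814 = 43.0969.

P = $43.10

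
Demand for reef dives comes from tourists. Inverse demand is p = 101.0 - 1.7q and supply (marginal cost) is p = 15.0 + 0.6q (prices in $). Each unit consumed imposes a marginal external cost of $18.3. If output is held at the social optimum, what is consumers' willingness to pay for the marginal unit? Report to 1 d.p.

P = $51.0

Social marginal benefit = demand − MEC = 82.7 - 1.7q.
Set SMB = MC: 82.7 - 1.7q = 15.0 + 0.6q → q* = 29.4348.
Consumer price on the demand curve at q*: 101.0 − 1.7×29.4348 = 50.9608.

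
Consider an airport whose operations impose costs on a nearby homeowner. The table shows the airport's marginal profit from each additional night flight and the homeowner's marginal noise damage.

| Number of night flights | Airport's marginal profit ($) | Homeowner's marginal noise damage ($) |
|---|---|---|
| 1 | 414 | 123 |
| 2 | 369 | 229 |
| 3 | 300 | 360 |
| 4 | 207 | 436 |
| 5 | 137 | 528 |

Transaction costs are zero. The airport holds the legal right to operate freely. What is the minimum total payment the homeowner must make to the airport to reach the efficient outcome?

$644

Left alone the airport would choose level 5 (marginal profit stays positive).
Efficient level: k* = 2 (marginal profit ≥ marginal noise damage through 2).
The homeowner must at least cover the airport's forgone profit from cutting 5→2: 300 + 207 + 137 = 644.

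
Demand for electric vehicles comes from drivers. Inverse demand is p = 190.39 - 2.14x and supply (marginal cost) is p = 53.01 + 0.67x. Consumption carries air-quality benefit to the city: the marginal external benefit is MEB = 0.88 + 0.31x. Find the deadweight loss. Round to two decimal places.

DWL = 51.43

Market equilibrium (private): 53.01 + 0.67x = 190.39 - 2.14x → x_m = 48.8897.
Social marginal benefit = demand + MEB = 191.27 - 1.83x.
Set SMB = MC: 191.27 - 1.83x = 53.01 + 0.67x → x* = 55.3040.
Height of the DWL triangle at x_m is SMB(x_m) − MC(x_m) = MEB(x_m) = 16.0358.
DWL = ½ × 6.4143 × 16.0358 = 51.4292.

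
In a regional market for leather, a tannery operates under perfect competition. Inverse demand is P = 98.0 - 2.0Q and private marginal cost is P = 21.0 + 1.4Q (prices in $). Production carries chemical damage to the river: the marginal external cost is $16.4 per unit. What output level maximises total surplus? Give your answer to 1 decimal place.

Q* = 17.8

Social marginal cost = private MC + MEC = 37.4 + 1.4Q.
Set SMC = demand: 37.4 + 1.4Q = 98.0 - 2.0Q → Q* = 17.8235.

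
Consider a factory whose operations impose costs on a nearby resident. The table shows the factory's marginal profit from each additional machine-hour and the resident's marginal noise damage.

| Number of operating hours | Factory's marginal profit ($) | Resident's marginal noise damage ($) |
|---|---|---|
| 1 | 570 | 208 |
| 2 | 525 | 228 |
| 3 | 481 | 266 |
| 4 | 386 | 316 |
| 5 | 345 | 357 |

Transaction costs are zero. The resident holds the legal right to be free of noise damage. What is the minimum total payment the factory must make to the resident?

Efficient level: marginal profit ≥ marginal noise damage through level 4, so k* = 4.
With the resident holding the right, the factory must at least compensate total damage at k*: 208 + 228 + 266 + 316 = 1018.

$1018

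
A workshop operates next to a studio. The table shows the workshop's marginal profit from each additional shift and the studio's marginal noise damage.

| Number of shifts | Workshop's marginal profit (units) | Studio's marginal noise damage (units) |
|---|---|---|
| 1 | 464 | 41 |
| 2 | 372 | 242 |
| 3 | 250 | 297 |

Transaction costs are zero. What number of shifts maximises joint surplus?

2

Bargaining reaches the level where marginal profit last exceeds marginal noise damage.
That holds through level 2 (372 ≥ 242) but not at 3 (250 < 297).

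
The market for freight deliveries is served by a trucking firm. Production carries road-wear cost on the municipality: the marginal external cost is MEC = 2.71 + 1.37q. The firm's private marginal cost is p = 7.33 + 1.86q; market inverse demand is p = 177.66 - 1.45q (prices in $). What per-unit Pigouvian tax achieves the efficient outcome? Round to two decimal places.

tax = $51.78 per unit

Social marginal cost = private MC + MEC = 10.04 + 3.23q.
Set SMC = demand: 10.04 + 3.23q = 177.66 - 1.45q → q* = 35.8162.
The Pigouvian tax equals MEC at q*: 2.71 + 1.37×35.8162 = 51.7782.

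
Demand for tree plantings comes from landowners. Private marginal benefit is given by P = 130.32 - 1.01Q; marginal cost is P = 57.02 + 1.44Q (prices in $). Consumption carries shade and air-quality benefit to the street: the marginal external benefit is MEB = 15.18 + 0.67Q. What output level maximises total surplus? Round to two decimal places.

Q* = 49.71

Social marginal benefit = demand + MEB = 145.50 - 0.34Q.
Set SMB = MC: 145.50 - 0.34Q = 57.02 + 1.44Q → Q* = 49.7079.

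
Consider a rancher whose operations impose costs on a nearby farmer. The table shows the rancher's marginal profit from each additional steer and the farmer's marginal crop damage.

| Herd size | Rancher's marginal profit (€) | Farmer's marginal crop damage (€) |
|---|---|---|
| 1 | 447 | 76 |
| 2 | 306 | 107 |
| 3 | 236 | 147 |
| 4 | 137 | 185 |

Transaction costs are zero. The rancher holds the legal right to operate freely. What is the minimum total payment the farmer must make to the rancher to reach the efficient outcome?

Left alone the rancher would choose level 4 (marginal profit stays positive).
Efficient level: k* = 3 (marginal profit ≥ marginal crop damage through 3).
The farmer must at least cover the rancher's forgone profit from cutting 4→3: 137 = 137.

€137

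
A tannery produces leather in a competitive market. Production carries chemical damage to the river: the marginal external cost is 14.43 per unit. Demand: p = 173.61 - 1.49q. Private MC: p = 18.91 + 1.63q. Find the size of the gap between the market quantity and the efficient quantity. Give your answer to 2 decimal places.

Market equilibrium (private): 18.91 + 1.63q = 173.61 - 1.49q → q_m = 49.5833.
Social marginal cost = private MC + MEC = 33.34 + 1.63q.
Set SMC = demand: 33.34 + 1.63q = 173.61 - 1.49q → q* = 44.9583.
Gap = |49.5833 − 44.9583| = 4.6250.

4.63 units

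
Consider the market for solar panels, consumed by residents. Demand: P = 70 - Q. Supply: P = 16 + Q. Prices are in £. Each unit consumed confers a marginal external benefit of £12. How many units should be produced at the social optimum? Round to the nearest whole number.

Q* = 33

Social marginal benefit = demand + MEB = 82 - Q.
Set SMB = MC: 82 - Q = 16 + Q → Q* = 33.0000.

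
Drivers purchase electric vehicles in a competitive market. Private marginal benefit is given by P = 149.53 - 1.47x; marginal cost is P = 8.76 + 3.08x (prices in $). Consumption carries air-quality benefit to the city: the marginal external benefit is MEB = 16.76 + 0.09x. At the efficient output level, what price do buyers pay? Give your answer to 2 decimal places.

P = $97.61

Social marginal benefit = demand + MEB = 166.29 - 1.38x.
Set SMB = MC: 166.29 - 1.38x = 8.76 + 3.08x → x* = 35.3206.
Consumer price on the demand curve at x*: 149.53 − 1.47×35.3206 = 97.6087.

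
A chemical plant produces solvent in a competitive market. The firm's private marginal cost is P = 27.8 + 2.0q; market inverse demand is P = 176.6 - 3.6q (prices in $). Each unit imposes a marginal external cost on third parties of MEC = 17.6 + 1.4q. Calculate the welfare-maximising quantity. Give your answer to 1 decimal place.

Social marginal cost = private MC + MEC = 45.4 + 3.4q.
Set SMC = demand: 45.4 + 3.4q = 176.6 - 3.6q → q* = 18.7429.

q* = 18.7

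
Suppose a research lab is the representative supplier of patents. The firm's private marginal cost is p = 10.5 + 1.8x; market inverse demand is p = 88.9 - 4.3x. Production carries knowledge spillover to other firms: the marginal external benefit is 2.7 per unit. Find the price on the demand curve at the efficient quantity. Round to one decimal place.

Social marginal cost = private MC − MEB = 7.8 + 1.8x.
Set SMC = demand: 7.8 + 1.8x = 88.9 - 4.3x → x* = 13.2951.
Consumer price on the demand curve at x*: 88.9 − 4.3×13.2951 = 31.7311.

P = 31.7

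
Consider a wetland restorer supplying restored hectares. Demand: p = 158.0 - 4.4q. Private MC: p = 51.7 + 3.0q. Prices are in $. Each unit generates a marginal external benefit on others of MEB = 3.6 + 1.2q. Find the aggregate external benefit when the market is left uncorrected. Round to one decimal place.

$175.5

Market equilibrium (private): 51.7 + 3.0q = 158.0 - 4.4q → q_m = 14.3649.
Total external benefit = ∫₀^{q_m} (3.6 + 1.2q) dq = 3.6×14.3649 + ½×1.2×14.3649² = 175.5239.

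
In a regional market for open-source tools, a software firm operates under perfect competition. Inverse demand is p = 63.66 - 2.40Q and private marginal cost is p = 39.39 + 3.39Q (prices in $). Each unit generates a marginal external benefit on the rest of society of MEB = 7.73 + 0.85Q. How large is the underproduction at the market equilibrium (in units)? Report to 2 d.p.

2.29 units

Market equilibrium (private): 39.39 + 3.39Q = 63.66 - 2.40Q → Q_m = 4.1917.
Social marginal cost = private MC − MEB = 31.66 + 2.54Q.
Set SMC = demand: 31.66 + 2.54Q = 63.66 - 2.40Q → Q* = 6.4777.
Gap = |4.1917 − 6.4777| = 2.2860.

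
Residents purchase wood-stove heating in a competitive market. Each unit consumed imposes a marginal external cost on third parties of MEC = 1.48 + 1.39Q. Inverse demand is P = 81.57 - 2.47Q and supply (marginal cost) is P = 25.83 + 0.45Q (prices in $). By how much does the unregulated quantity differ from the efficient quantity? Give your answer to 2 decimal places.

Market equilibrium (private): 25.83 + 0.45Q = 81.57 - 2.47Q → Q_m = 19.0890.
Social marginal benefit = demand − MEC = 80.09 - 3.86Q.
Set SMB = MC: 80.09 - 3.86Q = 25.83 + 0.45Q → Q* = 12.5893.
Gap = |19.0890 − 12.5893| = 6.4997.

6.50 units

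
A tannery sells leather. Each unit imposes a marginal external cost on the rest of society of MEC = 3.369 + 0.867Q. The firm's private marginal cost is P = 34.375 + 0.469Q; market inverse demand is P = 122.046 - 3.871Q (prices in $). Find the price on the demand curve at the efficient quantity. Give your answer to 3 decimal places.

Social marginal cost = private MC + MEC = 37.744 + 1.336Q.
Set SMC = demand: 37.744 + 1.336Q = 122.046 - 3.871Q → Q* = 16.1901.
Consumer price on the demand curve at Q*: 122.046 − 3.871×16.1901 = 59.3741.

P = $59.374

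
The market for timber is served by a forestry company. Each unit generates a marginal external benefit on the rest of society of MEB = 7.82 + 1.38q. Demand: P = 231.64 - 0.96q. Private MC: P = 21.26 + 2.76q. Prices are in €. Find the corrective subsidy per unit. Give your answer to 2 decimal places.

Social marginal cost = private MC − MEB = 13.44 + 1.38q.
Set SMC = demand: 13.44 + 1.38q = 231.64 - 0.96q → q* = 93.2479.
The Pigouvian subsidy equals MEB at q*: 7.82 + 1.38×93.2479 = 136.5021.

subsidy = €136.50 per unit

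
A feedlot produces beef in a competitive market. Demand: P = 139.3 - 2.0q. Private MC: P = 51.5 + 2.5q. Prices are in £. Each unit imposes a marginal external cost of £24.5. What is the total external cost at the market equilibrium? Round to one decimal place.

£478.0

Market equilibrium (private): 51.5 + 2.5q = 139.3 - 2.0q → q_m = 19.5111.
Total external cost = MEC × q_m = 24.5 × 19.5111 = 478.0220.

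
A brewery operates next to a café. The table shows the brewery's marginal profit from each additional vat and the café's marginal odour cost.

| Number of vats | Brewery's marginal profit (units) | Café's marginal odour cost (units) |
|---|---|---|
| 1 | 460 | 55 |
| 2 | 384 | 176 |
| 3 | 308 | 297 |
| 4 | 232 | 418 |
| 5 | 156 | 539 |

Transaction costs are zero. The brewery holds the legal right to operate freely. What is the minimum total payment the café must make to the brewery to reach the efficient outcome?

Left alone the brewery would choose level 5 (marginal profit stays positive).
Efficient level: k* = 3 (marginal profit ≥ marginal odour cost through 3).
The café must at least cover the brewery's forgone profit from cutting 5→3: 232 + 156 = 388.

388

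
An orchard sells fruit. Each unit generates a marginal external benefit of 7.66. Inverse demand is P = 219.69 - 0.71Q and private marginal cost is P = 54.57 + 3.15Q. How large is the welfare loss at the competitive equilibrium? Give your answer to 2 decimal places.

DWL = 7.60

Market equilibrium (private): 54.57 + 3.15Q = 219.69 - 0.71Q → Q_m = 42.7772.
Social marginal cost = private MC − MEB = 46.91 + 3.15Q.
Set SMC = demand: 46.91 + 3.15Q = 219.69 - 0.71Q → Q* = 44.7617.
Between Q* and Q_m the wedge demand − SMC runs linearly from 0 to MEB(Q_m), so the loss is a triangle.
DWL = ½ × 1.9845 × 7.6600 = 7.6006.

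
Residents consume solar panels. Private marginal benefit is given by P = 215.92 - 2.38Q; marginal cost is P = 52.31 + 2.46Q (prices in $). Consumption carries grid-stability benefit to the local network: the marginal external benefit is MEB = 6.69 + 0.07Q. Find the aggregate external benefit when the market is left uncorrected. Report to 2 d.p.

$266.14

Market equilibrium (private): 52.31 + 2.46Q = 215.92 - 2.38Q → Q_m = 33.8037.
Total external benefit = ∫₀^{Q_m} (6.69 + 0.07Q) dQ = 6.69×33.8037 + ½×0.07×33.8037² = 266.1409.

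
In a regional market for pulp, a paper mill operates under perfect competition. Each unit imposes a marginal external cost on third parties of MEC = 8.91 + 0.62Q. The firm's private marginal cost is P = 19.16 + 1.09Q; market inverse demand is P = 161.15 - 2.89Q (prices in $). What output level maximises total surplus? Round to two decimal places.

Q* = 28.93

Social marginal cost = private MC + MEC = 28.07 + 1.71Q.
Set SMC = demand: 28.07 + 1.71Q = 161.15 - 2.89Q → Q* = 28.9304.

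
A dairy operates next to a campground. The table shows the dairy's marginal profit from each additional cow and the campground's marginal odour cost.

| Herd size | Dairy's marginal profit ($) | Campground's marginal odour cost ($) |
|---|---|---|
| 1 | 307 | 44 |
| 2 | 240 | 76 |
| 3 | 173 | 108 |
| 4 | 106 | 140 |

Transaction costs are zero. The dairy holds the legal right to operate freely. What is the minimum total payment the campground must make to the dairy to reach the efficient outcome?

$106

Left alone the dairy would choose level 4 (marginal profit stays positive).
Efficient level: k* = 3 (marginal profit ≥ marginal odour cost through 3).
The campground must at least cover the dairy's forgone profit from cutting 4→3: 106 = 106.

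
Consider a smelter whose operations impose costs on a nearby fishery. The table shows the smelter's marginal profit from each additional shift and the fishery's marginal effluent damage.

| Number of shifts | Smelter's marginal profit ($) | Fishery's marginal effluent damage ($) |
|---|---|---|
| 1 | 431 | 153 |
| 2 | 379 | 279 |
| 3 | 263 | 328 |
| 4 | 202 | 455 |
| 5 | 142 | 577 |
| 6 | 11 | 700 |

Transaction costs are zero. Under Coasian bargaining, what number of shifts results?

2

Bargaining reaches the level where marginal profit last exceeds marginal effluent damage.
That holds through level 2 (379 ≥ 279) but not at 3 (263 < 328).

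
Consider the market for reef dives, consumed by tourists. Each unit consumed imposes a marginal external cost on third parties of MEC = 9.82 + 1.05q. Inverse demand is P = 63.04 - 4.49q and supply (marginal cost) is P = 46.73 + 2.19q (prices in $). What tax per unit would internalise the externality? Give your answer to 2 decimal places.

tax = $10.70 per unit

Social marginal benefit = demand − MEC = 53.22 - 5.54q.
Set SMB = MC: 53.22 - 5.54q = 46.73 + 2.19q → q* = 0.8396.
The Pigouvian tax equals MEC at q*: 9.82 + 1.05×0.8396 = 10.7016.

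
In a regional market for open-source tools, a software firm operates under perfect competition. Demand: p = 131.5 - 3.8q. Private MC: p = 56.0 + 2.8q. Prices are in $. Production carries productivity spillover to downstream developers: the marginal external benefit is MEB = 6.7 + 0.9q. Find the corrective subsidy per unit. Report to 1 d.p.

Social marginal cost = private MC − MEB = 49.3 + 1.9q.
Set SMC = demand: 49.3 + 1.9q = 131.5 - 3.8q → q* = 14.4211.
The Pigouvian subsidy equals MEB at q*: 6.7 + 0.9×14.4211 = 19.6790.

subsidy = $19.7 per unit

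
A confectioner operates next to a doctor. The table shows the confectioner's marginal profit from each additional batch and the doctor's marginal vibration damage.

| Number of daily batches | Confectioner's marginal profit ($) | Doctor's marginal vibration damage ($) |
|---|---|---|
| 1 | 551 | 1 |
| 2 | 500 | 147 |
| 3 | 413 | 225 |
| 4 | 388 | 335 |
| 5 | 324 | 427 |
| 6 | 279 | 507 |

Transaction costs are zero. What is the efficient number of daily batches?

Bargaining reaches the level where marginal profit last exceeds marginal vibration damage.
That holds through level 4 (388 ≥ 335) but not at 5 (324 < 427).

4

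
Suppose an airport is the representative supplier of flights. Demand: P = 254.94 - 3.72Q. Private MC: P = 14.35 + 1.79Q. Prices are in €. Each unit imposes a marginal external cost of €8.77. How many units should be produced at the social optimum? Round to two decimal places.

Q* = 42.07

Social marginal cost = private MC + MEC = 23.12 + 1.79Q.
Set SMC = demand: 23.12 + 1.79Q = 254.94 - 3.72Q → Q* = 42.0726.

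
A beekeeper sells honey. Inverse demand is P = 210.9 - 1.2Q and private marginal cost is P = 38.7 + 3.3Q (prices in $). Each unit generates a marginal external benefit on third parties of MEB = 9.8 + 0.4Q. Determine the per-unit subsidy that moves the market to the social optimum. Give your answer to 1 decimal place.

subsidy = $27.6 per unit

Social marginal cost = private MC − MEB = 28.9 + 2.9Q.
Set SMC = demand: 28.9 + 2.9Q = 210.9 - 1.2Q → Q* = 44.3902.
The Pigouvian subsidy equals MEB at Q*: 9.8 + 0.4×44.3902 = 27.5561.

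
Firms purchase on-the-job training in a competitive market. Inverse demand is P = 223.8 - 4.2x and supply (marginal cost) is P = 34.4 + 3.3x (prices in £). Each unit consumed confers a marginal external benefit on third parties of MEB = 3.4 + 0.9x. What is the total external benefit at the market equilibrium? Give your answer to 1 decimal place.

£372.8

Market equilibrium (private): 34.4 + 3.3x = 223.8 - 4.2x → x_m = 25.2533.
Total external benefit = ∫₀^{x_m} (3.4 + 0.9x) dx = 3.4×25.2533 + ½×0.9×25.2533² = 372.8393.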